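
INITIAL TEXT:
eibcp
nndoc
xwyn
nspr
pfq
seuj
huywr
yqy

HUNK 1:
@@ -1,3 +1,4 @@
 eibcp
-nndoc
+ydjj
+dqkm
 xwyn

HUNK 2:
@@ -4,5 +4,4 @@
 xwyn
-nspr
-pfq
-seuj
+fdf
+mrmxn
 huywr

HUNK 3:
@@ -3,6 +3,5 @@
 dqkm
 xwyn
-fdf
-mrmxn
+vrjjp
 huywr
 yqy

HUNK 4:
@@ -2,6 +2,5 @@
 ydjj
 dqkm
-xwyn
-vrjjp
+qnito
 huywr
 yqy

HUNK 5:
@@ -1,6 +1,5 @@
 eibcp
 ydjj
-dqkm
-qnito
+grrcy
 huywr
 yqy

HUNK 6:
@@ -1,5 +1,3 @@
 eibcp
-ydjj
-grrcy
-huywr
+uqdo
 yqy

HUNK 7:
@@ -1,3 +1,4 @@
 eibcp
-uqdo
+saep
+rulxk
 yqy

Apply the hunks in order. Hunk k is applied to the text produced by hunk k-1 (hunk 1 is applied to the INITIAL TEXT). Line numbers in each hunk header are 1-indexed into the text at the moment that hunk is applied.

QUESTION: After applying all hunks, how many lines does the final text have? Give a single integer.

Hunk 1: at line 1 remove [nndoc] add [ydjj,dqkm] -> 9 lines: eibcp ydjj dqkm xwyn nspr pfq seuj huywr yqy
Hunk 2: at line 4 remove [nspr,pfq,seuj] add [fdf,mrmxn] -> 8 lines: eibcp ydjj dqkm xwyn fdf mrmxn huywr yqy
Hunk 3: at line 3 remove [fdf,mrmxn] add [vrjjp] -> 7 lines: eibcp ydjj dqkm xwyn vrjjp huywr yqy
Hunk 4: at line 2 remove [xwyn,vrjjp] add [qnito] -> 6 lines: eibcp ydjj dqkm qnito huywr yqy
Hunk 5: at line 1 remove [dqkm,qnito] add [grrcy] -> 5 lines: eibcp ydjj grrcy huywr yqy
Hunk 6: at line 1 remove [ydjj,grrcy,huywr] add [uqdo] -> 3 lines: eibcp uqdo yqy
Hunk 7: at line 1 remove [uqdo] add [saep,rulxk] -> 4 lines: eibcp saep rulxk yqy
Final line count: 4

Answer: 4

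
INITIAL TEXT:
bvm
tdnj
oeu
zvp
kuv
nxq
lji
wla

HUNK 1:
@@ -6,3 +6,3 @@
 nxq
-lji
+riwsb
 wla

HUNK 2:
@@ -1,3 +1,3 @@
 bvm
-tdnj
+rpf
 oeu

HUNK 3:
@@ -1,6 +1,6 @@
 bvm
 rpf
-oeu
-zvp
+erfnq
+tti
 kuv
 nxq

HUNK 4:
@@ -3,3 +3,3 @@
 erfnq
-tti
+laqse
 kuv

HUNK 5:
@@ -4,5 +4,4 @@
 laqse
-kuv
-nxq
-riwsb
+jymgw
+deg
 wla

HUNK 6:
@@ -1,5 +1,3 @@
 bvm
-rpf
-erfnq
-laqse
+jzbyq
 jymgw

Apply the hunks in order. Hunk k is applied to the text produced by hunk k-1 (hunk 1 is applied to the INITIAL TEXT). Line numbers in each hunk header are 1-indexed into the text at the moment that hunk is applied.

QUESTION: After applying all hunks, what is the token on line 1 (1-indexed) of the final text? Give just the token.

Answer: bvm

Derivation:
Hunk 1: at line 6 remove [lji] add [riwsb] -> 8 lines: bvm tdnj oeu zvp kuv nxq riwsb wla
Hunk 2: at line 1 remove [tdnj] add [rpf] -> 8 lines: bvm rpf oeu zvp kuv nxq riwsb wla
Hunk 3: at line 1 remove [oeu,zvp] add [erfnq,tti] -> 8 lines: bvm rpf erfnq tti kuv nxq riwsb wla
Hunk 4: at line 3 remove [tti] add [laqse] -> 8 lines: bvm rpf erfnq laqse kuv nxq riwsb wla
Hunk 5: at line 4 remove [kuv,nxq,riwsb] add [jymgw,deg] -> 7 lines: bvm rpf erfnq laqse jymgw deg wla
Hunk 6: at line 1 remove [rpf,erfnq,laqse] add [jzbyq] -> 5 lines: bvm jzbyq jymgw deg wla
Final line 1: bvm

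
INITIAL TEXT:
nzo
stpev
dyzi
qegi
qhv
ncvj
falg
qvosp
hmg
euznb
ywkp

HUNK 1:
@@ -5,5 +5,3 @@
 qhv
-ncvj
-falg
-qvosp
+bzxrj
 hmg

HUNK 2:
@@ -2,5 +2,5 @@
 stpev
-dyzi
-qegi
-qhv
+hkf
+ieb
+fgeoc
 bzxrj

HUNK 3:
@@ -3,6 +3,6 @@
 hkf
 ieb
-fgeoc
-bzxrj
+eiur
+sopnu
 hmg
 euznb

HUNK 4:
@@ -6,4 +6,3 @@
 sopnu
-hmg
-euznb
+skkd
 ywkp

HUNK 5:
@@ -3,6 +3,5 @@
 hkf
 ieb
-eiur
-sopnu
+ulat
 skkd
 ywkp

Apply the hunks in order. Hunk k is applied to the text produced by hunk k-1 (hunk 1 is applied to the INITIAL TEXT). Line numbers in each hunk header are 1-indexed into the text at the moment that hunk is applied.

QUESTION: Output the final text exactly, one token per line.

Hunk 1: at line 5 remove [ncvj,falg,qvosp] add [bzxrj] -> 9 lines: nzo stpev dyzi qegi qhv bzxrj hmg euznb ywkp
Hunk 2: at line 2 remove [dyzi,qegi,qhv] add [hkf,ieb,fgeoc] -> 9 lines: nzo stpev hkf ieb fgeoc bzxrj hmg euznb ywkp
Hunk 3: at line 3 remove [fgeoc,bzxrj] add [eiur,sopnu] -> 9 lines: nzo stpev hkf ieb eiur sopnu hmg euznb ywkp
Hunk 4: at line 6 remove [hmg,euznb] add [skkd] -> 8 lines: nzo stpev hkf ieb eiur sopnu skkd ywkp
Hunk 5: at line 3 remove [eiur,sopnu] add [ulat] -> 7 lines: nzo stpev hkf ieb ulat skkd ywkp

Answer: nzo
stpev
hkf
ieb
ulat
skkd
ywkp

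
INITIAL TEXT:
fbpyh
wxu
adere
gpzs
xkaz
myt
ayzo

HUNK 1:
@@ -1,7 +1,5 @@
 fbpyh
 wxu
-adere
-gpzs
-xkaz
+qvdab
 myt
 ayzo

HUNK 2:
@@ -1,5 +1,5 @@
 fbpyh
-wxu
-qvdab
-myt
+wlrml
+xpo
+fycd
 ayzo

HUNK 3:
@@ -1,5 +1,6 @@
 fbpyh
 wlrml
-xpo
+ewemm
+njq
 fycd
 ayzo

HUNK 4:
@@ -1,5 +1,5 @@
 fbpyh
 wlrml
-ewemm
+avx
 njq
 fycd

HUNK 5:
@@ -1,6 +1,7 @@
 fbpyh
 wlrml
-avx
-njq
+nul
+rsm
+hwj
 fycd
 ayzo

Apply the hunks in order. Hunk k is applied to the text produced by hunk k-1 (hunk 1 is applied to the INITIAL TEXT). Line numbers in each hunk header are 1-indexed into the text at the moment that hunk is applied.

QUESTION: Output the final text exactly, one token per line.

Hunk 1: at line 1 remove [adere,gpzs,xkaz] add [qvdab] -> 5 lines: fbpyh wxu qvdab myt ayzo
Hunk 2: at line 1 remove [wxu,qvdab,myt] add [wlrml,xpo,fycd] -> 5 lines: fbpyh wlrml xpo fycd ayzo
Hunk 3: at line 1 remove [xpo] add [ewemm,njq] -> 6 lines: fbpyh wlrml ewemm njq fycd ayzo
Hunk 4: at line 1 remove [ewemm] add [avx] -> 6 lines: fbpyh wlrml avx njq fycd ayzo
Hunk 5: at line 1 remove [avx,njq] add [nul,rsm,hwj] -> 7 lines: fbpyh wlrml nul rsm hwj fycd ayzo

Answer: fbpyh
wlrml
nul
rsm
hwj
fycd
ayzo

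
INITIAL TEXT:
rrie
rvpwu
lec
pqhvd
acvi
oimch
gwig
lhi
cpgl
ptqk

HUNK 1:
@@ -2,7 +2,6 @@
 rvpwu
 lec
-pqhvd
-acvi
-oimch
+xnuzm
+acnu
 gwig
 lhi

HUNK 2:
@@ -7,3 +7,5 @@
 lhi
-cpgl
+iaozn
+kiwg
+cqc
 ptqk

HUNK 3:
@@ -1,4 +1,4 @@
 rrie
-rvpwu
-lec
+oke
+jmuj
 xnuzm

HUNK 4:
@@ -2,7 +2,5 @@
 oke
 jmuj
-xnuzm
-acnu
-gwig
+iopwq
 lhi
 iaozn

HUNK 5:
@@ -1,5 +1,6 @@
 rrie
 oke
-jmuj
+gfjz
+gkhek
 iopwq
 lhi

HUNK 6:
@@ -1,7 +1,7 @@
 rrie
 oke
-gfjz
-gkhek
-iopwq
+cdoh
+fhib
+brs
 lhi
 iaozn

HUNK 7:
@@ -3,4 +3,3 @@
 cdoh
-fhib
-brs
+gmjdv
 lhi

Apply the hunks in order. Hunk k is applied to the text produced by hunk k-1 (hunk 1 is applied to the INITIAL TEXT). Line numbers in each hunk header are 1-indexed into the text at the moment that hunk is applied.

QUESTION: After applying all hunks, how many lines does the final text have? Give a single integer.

Answer: 9

Derivation:
Hunk 1: at line 2 remove [pqhvd,acvi,oimch] add [xnuzm,acnu] -> 9 lines: rrie rvpwu lec xnuzm acnu gwig lhi cpgl ptqk
Hunk 2: at line 7 remove [cpgl] add [iaozn,kiwg,cqc] -> 11 lines: rrie rvpwu lec xnuzm acnu gwig lhi iaozn kiwg cqc ptqk
Hunk 3: at line 1 remove [rvpwu,lec] add [oke,jmuj] -> 11 lines: rrie oke jmuj xnuzm acnu gwig lhi iaozn kiwg cqc ptqk
Hunk 4: at line 2 remove [xnuzm,acnu,gwig] add [iopwq] -> 9 lines: rrie oke jmuj iopwq lhi iaozn kiwg cqc ptqk
Hunk 5: at line 1 remove [jmuj] add [gfjz,gkhek] -> 10 lines: rrie oke gfjz gkhek iopwq lhi iaozn kiwg cqc ptqk
Hunk 6: at line 1 remove [gfjz,gkhek,iopwq] add [cdoh,fhib,brs] -> 10 lines: rrie oke cdoh fhib brs lhi iaozn kiwg cqc ptqk
Hunk 7: at line 3 remove [fhib,brs] add [gmjdv] -> 9 lines: rrie oke cdoh gmjdv lhi iaozn kiwg cqc ptqk
Final line count: 9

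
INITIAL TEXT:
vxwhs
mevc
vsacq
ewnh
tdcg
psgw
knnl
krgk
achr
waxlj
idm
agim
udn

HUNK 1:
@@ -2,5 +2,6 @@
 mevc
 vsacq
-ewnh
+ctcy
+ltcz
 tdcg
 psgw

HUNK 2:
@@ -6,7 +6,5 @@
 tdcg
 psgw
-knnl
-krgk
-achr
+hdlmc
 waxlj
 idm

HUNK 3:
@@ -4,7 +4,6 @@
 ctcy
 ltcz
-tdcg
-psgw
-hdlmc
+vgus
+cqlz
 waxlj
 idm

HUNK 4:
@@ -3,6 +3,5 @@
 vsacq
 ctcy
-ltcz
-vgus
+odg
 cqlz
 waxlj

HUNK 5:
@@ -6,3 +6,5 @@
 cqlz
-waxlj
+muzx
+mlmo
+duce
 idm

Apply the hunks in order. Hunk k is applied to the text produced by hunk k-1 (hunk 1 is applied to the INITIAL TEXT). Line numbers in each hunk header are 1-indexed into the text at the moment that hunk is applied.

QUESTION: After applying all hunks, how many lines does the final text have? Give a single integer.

Answer: 12

Derivation:
Hunk 1: at line 2 remove [ewnh] add [ctcy,ltcz] -> 14 lines: vxwhs mevc vsacq ctcy ltcz tdcg psgw knnl krgk achr waxlj idm agim udn
Hunk 2: at line 6 remove [knnl,krgk,achr] add [hdlmc] -> 12 lines: vxwhs mevc vsacq ctcy ltcz tdcg psgw hdlmc waxlj idm agim udn
Hunk 3: at line 4 remove [tdcg,psgw,hdlmc] add [vgus,cqlz] -> 11 lines: vxwhs mevc vsacq ctcy ltcz vgus cqlz waxlj idm agim udn
Hunk 4: at line 3 remove [ltcz,vgus] add [odg] -> 10 lines: vxwhs mevc vsacq ctcy odg cqlz waxlj idm agim udn
Hunk 5: at line 6 remove [waxlj] add [muzx,mlmo,duce] -> 12 lines: vxwhs mevc vsacq ctcy odg cqlz muzx mlmo duce idm agim udn
Final line count: 12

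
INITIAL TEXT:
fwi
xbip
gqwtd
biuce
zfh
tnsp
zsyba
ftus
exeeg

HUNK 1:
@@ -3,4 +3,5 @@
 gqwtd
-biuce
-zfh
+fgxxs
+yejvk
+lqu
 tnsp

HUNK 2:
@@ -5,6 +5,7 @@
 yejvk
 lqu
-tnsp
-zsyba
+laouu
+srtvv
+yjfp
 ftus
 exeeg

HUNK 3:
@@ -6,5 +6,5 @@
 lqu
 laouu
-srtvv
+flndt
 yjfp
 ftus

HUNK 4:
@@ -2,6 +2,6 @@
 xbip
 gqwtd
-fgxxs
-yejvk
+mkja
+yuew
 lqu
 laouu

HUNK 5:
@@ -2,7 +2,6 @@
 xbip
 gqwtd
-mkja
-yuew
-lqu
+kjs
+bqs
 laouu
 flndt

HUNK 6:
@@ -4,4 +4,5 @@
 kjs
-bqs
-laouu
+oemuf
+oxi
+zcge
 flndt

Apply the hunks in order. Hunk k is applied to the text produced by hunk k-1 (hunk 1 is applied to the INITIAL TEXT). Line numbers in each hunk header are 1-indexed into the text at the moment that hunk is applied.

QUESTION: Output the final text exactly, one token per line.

Answer: fwi
xbip
gqwtd
kjs
oemuf
oxi
zcge
flndt
yjfp
ftus
exeeg

Derivation:
Hunk 1: at line 3 remove [biuce,zfh] add [fgxxs,yejvk,lqu] -> 10 lines: fwi xbip gqwtd fgxxs yejvk lqu tnsp zsyba ftus exeeg
Hunk 2: at line 5 remove [tnsp,zsyba] add [laouu,srtvv,yjfp] -> 11 lines: fwi xbip gqwtd fgxxs yejvk lqu laouu srtvv yjfp ftus exeeg
Hunk 3: at line 6 remove [srtvv] add [flndt] -> 11 lines: fwi xbip gqwtd fgxxs yejvk lqu laouu flndt yjfp ftus exeeg
Hunk 4: at line 2 remove [fgxxs,yejvk] add [mkja,yuew] -> 11 lines: fwi xbip gqwtd mkja yuew lqu laouu flndt yjfp ftus exeeg
Hunk 5: at line 2 remove [mkja,yuew,lqu] add [kjs,bqs] -> 10 lines: fwi xbip gqwtd kjs bqs laouu flndt yjfp ftus exeeg
Hunk 6: at line 4 remove [bqs,laouu] add [oemuf,oxi,zcge] -> 11 lines: fwi xbip gqwtd kjs oemuf oxi zcge flndt yjfp ftus exeeg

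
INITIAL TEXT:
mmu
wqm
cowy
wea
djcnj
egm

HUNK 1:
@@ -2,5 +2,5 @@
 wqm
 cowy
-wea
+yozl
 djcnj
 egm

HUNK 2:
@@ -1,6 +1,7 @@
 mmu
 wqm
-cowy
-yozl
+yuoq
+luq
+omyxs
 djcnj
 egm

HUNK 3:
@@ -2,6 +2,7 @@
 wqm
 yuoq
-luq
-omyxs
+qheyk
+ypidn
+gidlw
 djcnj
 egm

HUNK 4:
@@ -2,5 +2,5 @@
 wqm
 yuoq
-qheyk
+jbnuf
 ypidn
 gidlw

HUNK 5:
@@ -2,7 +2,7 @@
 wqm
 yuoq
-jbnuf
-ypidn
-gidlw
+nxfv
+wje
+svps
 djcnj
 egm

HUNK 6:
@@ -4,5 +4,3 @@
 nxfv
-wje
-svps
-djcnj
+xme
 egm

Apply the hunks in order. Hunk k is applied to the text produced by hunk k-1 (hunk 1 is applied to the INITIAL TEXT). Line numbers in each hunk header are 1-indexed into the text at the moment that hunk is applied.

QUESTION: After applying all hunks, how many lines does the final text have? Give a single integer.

Hunk 1: at line 2 remove [wea] add [yozl] -> 6 lines: mmu wqm cowy yozl djcnj egm
Hunk 2: at line 1 remove [cowy,yozl] add [yuoq,luq,omyxs] -> 7 lines: mmu wqm yuoq luq omyxs djcnj egm
Hunk 3: at line 2 remove [luq,omyxs] add [qheyk,ypidn,gidlw] -> 8 lines: mmu wqm yuoq qheyk ypidn gidlw djcnj egm
Hunk 4: at line 2 remove [qheyk] add [jbnuf] -> 8 lines: mmu wqm yuoq jbnuf ypidn gidlw djcnj egm
Hunk 5: at line 2 remove [jbnuf,ypidn,gidlw] add [nxfv,wje,svps] -> 8 lines: mmu wqm yuoq nxfv wje svps djcnj egm
Hunk 6: at line 4 remove [wje,svps,djcnj] add [xme] -> 6 lines: mmu wqm yuoq nxfv xme egm
Final line count: 6

Answer: 6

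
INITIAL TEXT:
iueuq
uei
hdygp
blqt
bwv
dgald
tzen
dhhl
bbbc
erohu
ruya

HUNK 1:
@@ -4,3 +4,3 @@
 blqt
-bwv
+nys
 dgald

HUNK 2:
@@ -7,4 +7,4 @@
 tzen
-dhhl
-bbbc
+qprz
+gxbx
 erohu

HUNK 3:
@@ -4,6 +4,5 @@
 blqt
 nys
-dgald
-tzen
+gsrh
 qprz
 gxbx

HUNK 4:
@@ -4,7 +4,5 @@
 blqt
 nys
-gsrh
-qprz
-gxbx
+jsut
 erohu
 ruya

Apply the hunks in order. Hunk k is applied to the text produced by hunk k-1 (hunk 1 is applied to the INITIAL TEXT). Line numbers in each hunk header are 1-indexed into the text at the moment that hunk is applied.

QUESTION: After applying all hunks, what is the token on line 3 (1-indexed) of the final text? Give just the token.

Hunk 1: at line 4 remove [bwv] add [nys] -> 11 lines: iueuq uei hdygp blqt nys dgald tzen dhhl bbbc erohu ruya
Hunk 2: at line 7 remove [dhhl,bbbc] add [qprz,gxbx] -> 11 lines: iueuq uei hdygp blqt nys dgald tzen qprz gxbx erohu ruya
Hunk 3: at line 4 remove [dgald,tzen] add [gsrh] -> 10 lines: iueuq uei hdygp blqt nys gsrh qprz gxbx erohu ruya
Hunk 4: at line 4 remove [gsrh,qprz,gxbx] add [jsut] -> 8 lines: iueuq uei hdygp blqt nys jsut erohu ruya
Final line 3: hdygp

Answer: hdygp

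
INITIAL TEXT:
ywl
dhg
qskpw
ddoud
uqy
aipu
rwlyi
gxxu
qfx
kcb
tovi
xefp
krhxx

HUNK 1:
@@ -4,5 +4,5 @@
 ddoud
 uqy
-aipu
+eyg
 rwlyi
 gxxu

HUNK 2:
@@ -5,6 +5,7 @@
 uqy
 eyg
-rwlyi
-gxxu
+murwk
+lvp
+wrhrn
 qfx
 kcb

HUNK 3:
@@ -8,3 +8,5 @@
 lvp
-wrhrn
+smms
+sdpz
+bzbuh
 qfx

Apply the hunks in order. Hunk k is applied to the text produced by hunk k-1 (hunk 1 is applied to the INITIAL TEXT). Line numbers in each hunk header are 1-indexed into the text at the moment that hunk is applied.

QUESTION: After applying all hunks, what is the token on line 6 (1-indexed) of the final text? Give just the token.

Answer: eyg

Derivation:
Hunk 1: at line 4 remove [aipu] add [eyg] -> 13 lines: ywl dhg qskpw ddoud uqy eyg rwlyi gxxu qfx kcb tovi xefp krhxx
Hunk 2: at line 5 remove [rwlyi,gxxu] add [murwk,lvp,wrhrn] -> 14 lines: ywl dhg qskpw ddoud uqy eyg murwk lvp wrhrn qfx kcb tovi xefp krhxx
Hunk 3: at line 8 remove [wrhrn] add [smms,sdpz,bzbuh] -> 16 lines: ywl dhg qskpw ddoud uqy eyg murwk lvp smms sdpz bzbuh qfx kcb tovi xefp krhxx
Final line 6: eyg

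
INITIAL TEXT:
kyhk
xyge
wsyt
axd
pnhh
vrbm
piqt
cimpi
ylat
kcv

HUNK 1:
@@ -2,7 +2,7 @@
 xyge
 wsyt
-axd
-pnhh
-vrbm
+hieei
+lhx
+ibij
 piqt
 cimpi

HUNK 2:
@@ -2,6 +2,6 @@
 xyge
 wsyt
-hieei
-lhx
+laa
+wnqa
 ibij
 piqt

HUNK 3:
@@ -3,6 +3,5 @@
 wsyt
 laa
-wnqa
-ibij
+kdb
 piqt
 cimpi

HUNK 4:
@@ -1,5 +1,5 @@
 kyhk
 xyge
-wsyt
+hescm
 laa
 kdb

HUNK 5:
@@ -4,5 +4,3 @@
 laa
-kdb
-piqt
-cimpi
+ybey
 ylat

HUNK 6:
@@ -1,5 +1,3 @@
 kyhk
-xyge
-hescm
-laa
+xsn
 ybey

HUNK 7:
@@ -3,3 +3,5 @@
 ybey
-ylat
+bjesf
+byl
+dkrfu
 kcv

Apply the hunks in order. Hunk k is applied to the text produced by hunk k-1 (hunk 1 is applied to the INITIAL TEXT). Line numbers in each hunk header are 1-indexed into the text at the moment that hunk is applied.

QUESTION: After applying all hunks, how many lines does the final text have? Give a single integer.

Hunk 1: at line 2 remove [axd,pnhh,vrbm] add [hieei,lhx,ibij] -> 10 lines: kyhk xyge wsyt hieei lhx ibij piqt cimpi ylat kcv
Hunk 2: at line 2 remove [hieei,lhx] add [laa,wnqa] -> 10 lines: kyhk xyge wsyt laa wnqa ibij piqt cimpi ylat kcv
Hunk 3: at line 3 remove [wnqa,ibij] add [kdb] -> 9 lines: kyhk xyge wsyt laa kdb piqt cimpi ylat kcv
Hunk 4: at line 1 remove [wsyt] add [hescm] -> 9 lines: kyhk xyge hescm laa kdb piqt cimpi ylat kcv
Hunk 5: at line 4 remove [kdb,piqt,cimpi] add [ybey] -> 7 lines: kyhk xyge hescm laa ybey ylat kcv
Hunk 6: at line 1 remove [xyge,hescm,laa] add [xsn] -> 5 lines: kyhk xsn ybey ylat kcv
Hunk 7: at line 3 remove [ylat] add [bjesf,byl,dkrfu] -> 7 lines: kyhk xsn ybey bjesf byl dkrfu kcv
Final line count: 7

Answer: 7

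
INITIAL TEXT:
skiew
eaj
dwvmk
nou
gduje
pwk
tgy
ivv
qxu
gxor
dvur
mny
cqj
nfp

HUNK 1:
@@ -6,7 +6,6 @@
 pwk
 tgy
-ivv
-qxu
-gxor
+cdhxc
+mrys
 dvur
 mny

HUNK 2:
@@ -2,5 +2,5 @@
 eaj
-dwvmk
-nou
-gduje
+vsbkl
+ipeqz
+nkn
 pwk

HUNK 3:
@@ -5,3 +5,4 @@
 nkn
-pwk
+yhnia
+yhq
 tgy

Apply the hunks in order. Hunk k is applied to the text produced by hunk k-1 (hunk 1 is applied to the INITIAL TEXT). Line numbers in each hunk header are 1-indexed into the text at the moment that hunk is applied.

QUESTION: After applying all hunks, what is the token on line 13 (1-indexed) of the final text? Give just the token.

Hunk 1: at line 6 remove [ivv,qxu,gxor] add [cdhxc,mrys] -> 13 lines: skiew eaj dwvmk nou gduje pwk tgy cdhxc mrys dvur mny cqj nfp
Hunk 2: at line 2 remove [dwvmk,nou,gduje] add [vsbkl,ipeqz,nkn] -> 13 lines: skiew eaj vsbkl ipeqz nkn pwk tgy cdhxc mrys dvur mny cqj nfp
Hunk 3: at line 5 remove [pwk] add [yhnia,yhq] -> 14 lines: skiew eaj vsbkl ipeqz nkn yhnia yhq tgy cdhxc mrys dvur mny cqj nfp
Final line 13: cqj

Answer: cqj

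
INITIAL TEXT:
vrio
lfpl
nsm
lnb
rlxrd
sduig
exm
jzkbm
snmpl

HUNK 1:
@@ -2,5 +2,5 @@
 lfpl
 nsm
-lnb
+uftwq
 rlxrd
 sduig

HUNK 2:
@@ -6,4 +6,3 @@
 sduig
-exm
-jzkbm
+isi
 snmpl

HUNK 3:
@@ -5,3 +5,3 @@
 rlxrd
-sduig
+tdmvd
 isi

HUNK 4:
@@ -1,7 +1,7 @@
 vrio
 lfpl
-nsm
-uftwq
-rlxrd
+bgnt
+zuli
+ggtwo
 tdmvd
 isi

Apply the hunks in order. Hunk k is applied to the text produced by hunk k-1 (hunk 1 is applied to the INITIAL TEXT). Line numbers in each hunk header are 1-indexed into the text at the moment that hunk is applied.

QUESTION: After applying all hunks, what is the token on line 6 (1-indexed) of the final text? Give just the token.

Hunk 1: at line 2 remove [lnb] add [uftwq] -> 9 lines: vrio lfpl nsm uftwq rlxrd sduig exm jzkbm snmpl
Hunk 2: at line 6 remove [exm,jzkbm] add [isi] -> 8 lines: vrio lfpl nsm uftwq rlxrd sduig isi snmpl
Hunk 3: at line 5 remove [sduig] add [tdmvd] -> 8 lines: vrio lfpl nsm uftwq rlxrd tdmvd isi snmpl
Hunk 4: at line 1 remove [nsm,uftwq,rlxrd] add [bgnt,zuli,ggtwo] -> 8 lines: vrio lfpl bgnt zuli ggtwo tdmvd isi snmpl
Final line 6: tdmvd

Answer: tdmvd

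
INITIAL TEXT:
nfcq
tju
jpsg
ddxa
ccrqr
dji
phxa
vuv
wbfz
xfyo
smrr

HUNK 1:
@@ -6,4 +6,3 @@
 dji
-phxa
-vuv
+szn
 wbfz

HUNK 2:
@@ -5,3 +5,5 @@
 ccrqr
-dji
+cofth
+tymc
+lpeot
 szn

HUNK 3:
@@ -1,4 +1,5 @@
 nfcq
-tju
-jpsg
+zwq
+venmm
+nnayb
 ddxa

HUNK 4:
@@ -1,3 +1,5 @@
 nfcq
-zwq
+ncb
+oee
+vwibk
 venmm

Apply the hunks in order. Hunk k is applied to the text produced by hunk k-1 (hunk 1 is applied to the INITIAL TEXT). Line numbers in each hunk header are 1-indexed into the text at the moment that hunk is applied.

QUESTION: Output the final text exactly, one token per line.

Answer: nfcq
ncb
oee
vwibk
venmm
nnayb
ddxa
ccrqr
cofth
tymc
lpeot
szn
wbfz
xfyo
smrr

Derivation:
Hunk 1: at line 6 remove [phxa,vuv] add [szn] -> 10 lines: nfcq tju jpsg ddxa ccrqr dji szn wbfz xfyo smrr
Hunk 2: at line 5 remove [dji] add [cofth,tymc,lpeot] -> 12 lines: nfcq tju jpsg ddxa ccrqr cofth tymc lpeot szn wbfz xfyo smrr
Hunk 3: at line 1 remove [tju,jpsg] add [zwq,venmm,nnayb] -> 13 lines: nfcq zwq venmm nnayb ddxa ccrqr cofth tymc lpeot szn wbfz xfyo smrr
Hunk 4: at line 1 remove [zwq] add [ncb,oee,vwibk] -> 15 lines: nfcq ncb oee vwibk venmm nnayb ddxa ccrqr cofth tymc lpeot szn wbfz xfyo smrr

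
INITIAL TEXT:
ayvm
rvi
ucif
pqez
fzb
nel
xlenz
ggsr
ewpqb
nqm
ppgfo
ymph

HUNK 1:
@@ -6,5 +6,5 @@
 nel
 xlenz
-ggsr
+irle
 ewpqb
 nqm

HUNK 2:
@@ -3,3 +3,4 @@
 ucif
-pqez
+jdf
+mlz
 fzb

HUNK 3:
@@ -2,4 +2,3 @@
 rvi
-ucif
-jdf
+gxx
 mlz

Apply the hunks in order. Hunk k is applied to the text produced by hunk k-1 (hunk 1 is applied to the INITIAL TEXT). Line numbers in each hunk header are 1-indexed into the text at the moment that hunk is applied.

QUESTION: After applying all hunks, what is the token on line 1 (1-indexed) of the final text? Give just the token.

Answer: ayvm

Derivation:
Hunk 1: at line 6 remove [ggsr] add [irle] -> 12 lines: ayvm rvi ucif pqez fzb nel xlenz irle ewpqb nqm ppgfo ymph
Hunk 2: at line 3 remove [pqez] add [jdf,mlz] -> 13 lines: ayvm rvi ucif jdf mlz fzb nel xlenz irle ewpqb nqm ppgfo ymph
Hunk 3: at line 2 remove [ucif,jdf] add [gxx] -> 12 lines: ayvm rvi gxx mlz fzb nel xlenz irle ewpqb nqm ppgfo ymph
Final line 1: ayvm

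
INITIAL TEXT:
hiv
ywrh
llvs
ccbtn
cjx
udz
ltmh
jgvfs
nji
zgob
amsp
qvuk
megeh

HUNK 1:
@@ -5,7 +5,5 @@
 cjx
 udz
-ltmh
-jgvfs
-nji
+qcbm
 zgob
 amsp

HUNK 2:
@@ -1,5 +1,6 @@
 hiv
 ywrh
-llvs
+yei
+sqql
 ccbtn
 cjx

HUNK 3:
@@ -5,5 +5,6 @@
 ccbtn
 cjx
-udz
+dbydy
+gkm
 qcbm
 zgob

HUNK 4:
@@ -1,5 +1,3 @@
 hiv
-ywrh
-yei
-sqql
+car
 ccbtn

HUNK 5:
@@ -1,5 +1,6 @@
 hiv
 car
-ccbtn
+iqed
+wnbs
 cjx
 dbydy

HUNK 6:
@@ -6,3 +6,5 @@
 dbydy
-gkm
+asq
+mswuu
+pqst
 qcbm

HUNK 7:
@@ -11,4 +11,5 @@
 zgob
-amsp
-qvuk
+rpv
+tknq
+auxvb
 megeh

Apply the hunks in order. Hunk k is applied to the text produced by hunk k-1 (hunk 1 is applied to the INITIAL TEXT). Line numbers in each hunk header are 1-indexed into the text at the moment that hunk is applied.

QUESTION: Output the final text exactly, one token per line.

Hunk 1: at line 5 remove [ltmh,jgvfs,nji] add [qcbm] -> 11 lines: hiv ywrh llvs ccbtn cjx udz qcbm zgob amsp qvuk megeh
Hunk 2: at line 1 remove [llvs] add [yei,sqql] -> 12 lines: hiv ywrh yei sqql ccbtn cjx udz qcbm zgob amsp qvuk megeh
Hunk 3: at line 5 remove [udz] add [dbydy,gkm] -> 13 lines: hiv ywrh yei sqql ccbtn cjx dbydy gkm qcbm zgob amsp qvuk megeh
Hunk 4: at line 1 remove [ywrh,yei,sqql] add [car] -> 11 lines: hiv car ccbtn cjx dbydy gkm qcbm zgob amsp qvuk megeh
Hunk 5: at line 1 remove [ccbtn] add [iqed,wnbs] -> 12 lines: hiv car iqed wnbs cjx dbydy gkm qcbm zgob amsp qvuk megeh
Hunk 6: at line 6 remove [gkm] add [asq,mswuu,pqst] -> 14 lines: hiv car iqed wnbs cjx dbydy asq mswuu pqst qcbm zgob amsp qvuk megeh
Hunk 7: at line 11 remove [amsp,qvuk] add [rpv,tknq,auxvb] -> 15 lines: hiv car iqed wnbs cjx dbydy asq mswuu pqst qcbm zgob rpv tknq auxvb megeh

Answer: hiv
car
iqed
wnbs
cjx
dbydy
asq
mswuu
pqst
qcbm
zgob
rpv
tknq
auxvb
megeh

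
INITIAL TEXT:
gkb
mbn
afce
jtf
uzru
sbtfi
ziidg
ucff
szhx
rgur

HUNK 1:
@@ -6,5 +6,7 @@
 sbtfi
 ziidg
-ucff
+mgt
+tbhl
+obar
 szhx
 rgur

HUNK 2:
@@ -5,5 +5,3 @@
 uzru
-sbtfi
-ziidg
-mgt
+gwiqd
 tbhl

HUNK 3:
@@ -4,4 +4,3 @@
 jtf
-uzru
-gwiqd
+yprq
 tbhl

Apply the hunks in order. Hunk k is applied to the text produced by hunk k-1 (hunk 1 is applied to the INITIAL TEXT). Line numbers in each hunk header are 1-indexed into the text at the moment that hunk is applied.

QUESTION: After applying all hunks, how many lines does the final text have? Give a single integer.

Hunk 1: at line 6 remove [ucff] add [mgt,tbhl,obar] -> 12 lines: gkb mbn afce jtf uzru sbtfi ziidg mgt tbhl obar szhx rgur
Hunk 2: at line 5 remove [sbtfi,ziidg,mgt] add [gwiqd] -> 10 lines: gkb mbn afce jtf uzru gwiqd tbhl obar szhx rgur
Hunk 3: at line 4 remove [uzru,gwiqd] add [yprq] -> 9 lines: gkb mbn afce jtf yprq tbhl obar szhx rgur
Final line count: 9

Answer: 9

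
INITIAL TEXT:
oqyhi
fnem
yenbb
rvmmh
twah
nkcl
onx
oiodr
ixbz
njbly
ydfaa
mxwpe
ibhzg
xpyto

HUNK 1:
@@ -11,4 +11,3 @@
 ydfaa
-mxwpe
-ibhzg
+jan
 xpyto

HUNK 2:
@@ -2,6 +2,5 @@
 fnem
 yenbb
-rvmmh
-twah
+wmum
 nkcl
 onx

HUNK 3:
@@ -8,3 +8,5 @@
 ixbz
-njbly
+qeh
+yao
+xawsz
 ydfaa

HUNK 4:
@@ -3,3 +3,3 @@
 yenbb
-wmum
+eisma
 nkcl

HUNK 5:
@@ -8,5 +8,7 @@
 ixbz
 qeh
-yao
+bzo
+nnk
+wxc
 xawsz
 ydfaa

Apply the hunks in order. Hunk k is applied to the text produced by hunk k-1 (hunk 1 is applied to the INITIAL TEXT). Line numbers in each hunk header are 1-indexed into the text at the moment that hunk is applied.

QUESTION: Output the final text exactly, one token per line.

Answer: oqyhi
fnem
yenbb
eisma
nkcl
onx
oiodr
ixbz
qeh
bzo
nnk
wxc
xawsz
ydfaa
jan
xpyto

Derivation:
Hunk 1: at line 11 remove [mxwpe,ibhzg] add [jan] -> 13 lines: oqyhi fnem yenbb rvmmh twah nkcl onx oiodr ixbz njbly ydfaa jan xpyto
Hunk 2: at line 2 remove [rvmmh,twah] add [wmum] -> 12 lines: oqyhi fnem yenbb wmum nkcl onx oiodr ixbz njbly ydfaa jan xpyto
Hunk 3: at line 8 remove [njbly] add [qeh,yao,xawsz] -> 14 lines: oqyhi fnem yenbb wmum nkcl onx oiodr ixbz qeh yao xawsz ydfaa jan xpyto
Hunk 4: at line 3 remove [wmum] add [eisma] -> 14 lines: oqyhi fnem yenbb eisma nkcl onx oiodr ixbz qeh yao xawsz ydfaa jan xpyto
Hunk 5: at line 8 remove [yao] add [bzo,nnk,wxc] -> 16 lines: oqyhi fnem yenbb eisma nkcl onx oiodr ixbz qeh bzo nnk wxc xawsz ydfaa jan xpyto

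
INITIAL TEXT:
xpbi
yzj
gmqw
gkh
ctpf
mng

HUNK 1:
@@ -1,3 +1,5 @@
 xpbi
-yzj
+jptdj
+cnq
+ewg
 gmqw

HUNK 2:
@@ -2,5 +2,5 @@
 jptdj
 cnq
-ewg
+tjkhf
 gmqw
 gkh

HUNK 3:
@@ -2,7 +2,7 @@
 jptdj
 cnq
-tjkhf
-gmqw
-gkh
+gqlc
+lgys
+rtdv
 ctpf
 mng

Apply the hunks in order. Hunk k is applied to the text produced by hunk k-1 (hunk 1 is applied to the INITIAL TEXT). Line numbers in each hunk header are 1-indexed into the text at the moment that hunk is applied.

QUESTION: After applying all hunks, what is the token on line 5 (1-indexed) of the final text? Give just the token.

Answer: lgys

Derivation:
Hunk 1: at line 1 remove [yzj] add [jptdj,cnq,ewg] -> 8 lines: xpbi jptdj cnq ewg gmqw gkh ctpf mng
Hunk 2: at line 2 remove [ewg] add [tjkhf] -> 8 lines: xpbi jptdj cnq tjkhf gmqw gkh ctpf mng
Hunk 3: at line 2 remove [tjkhf,gmqw,gkh] add [gqlc,lgys,rtdv] -> 8 lines: xpbi jptdj cnq gqlc lgys rtdv ctpf mng
Final line 5: lgys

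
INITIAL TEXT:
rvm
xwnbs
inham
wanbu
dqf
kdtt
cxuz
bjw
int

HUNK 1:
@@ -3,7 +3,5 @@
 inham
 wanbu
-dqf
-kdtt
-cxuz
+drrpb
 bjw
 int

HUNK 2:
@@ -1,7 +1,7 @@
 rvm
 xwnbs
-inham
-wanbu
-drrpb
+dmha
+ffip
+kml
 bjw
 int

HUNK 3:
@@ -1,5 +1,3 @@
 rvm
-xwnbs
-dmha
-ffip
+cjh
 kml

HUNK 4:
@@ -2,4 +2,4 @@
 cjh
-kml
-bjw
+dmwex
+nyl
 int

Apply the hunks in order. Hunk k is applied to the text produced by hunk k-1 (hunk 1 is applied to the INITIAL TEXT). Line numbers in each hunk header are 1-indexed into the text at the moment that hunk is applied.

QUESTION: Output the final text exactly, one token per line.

Hunk 1: at line 3 remove [dqf,kdtt,cxuz] add [drrpb] -> 7 lines: rvm xwnbs inham wanbu drrpb bjw int
Hunk 2: at line 1 remove [inham,wanbu,drrpb] add [dmha,ffip,kml] -> 7 lines: rvm xwnbs dmha ffip kml bjw int
Hunk 3: at line 1 remove [xwnbs,dmha,ffip] add [cjh] -> 5 lines: rvm cjh kml bjw int
Hunk 4: at line 2 remove [kml,bjw] add [dmwex,nyl] -> 5 lines: rvm cjh dmwex nyl int

Answer: rvm
cjh
dmwex
nyl
int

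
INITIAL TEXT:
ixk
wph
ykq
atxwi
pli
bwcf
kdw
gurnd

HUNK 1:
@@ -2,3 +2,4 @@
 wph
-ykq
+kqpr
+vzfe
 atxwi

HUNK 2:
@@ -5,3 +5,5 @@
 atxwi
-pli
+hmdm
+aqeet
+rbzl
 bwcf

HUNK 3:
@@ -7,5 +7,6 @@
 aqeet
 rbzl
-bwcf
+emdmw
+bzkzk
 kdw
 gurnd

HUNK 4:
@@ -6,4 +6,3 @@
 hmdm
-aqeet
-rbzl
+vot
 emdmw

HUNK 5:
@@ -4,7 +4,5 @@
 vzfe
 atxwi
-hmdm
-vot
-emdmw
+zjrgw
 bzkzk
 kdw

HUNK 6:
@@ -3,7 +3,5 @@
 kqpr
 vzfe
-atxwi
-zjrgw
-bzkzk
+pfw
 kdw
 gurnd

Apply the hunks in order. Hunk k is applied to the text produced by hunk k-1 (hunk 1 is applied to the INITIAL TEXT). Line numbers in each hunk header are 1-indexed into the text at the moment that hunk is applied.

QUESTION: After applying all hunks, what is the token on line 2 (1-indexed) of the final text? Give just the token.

Answer: wph

Derivation:
Hunk 1: at line 2 remove [ykq] add [kqpr,vzfe] -> 9 lines: ixk wph kqpr vzfe atxwi pli bwcf kdw gurnd
Hunk 2: at line 5 remove [pli] add [hmdm,aqeet,rbzl] -> 11 lines: ixk wph kqpr vzfe atxwi hmdm aqeet rbzl bwcf kdw gurnd
Hunk 3: at line 7 remove [bwcf] add [emdmw,bzkzk] -> 12 lines: ixk wph kqpr vzfe atxwi hmdm aqeet rbzl emdmw bzkzk kdw gurnd
Hunk 4: at line 6 remove [aqeet,rbzl] add [vot] -> 11 lines: ixk wph kqpr vzfe atxwi hmdm vot emdmw bzkzk kdw gurnd
Hunk 5: at line 4 remove [hmdm,vot,emdmw] add [zjrgw] -> 9 lines: ixk wph kqpr vzfe atxwi zjrgw bzkzk kdw gurnd
Hunk 6: at line 3 remove [atxwi,zjrgw,bzkzk] add [pfw] -> 7 lines: ixk wph kqpr vzfe pfw kdw gurnd
Final line 2: wph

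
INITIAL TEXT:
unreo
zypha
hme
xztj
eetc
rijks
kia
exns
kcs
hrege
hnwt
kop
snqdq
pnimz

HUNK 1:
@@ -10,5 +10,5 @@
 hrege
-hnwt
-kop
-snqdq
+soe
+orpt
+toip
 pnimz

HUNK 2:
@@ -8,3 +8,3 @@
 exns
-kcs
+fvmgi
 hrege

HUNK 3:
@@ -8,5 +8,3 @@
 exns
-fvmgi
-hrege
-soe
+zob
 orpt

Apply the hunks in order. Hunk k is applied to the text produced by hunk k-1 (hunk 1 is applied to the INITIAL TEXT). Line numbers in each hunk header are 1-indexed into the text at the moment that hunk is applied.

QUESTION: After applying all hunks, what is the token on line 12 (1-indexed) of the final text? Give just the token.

Hunk 1: at line 10 remove [hnwt,kop,snqdq] add [soe,orpt,toip] -> 14 lines: unreo zypha hme xztj eetc rijks kia exns kcs hrege soe orpt toip pnimz
Hunk 2: at line 8 remove [kcs] add [fvmgi] -> 14 lines: unreo zypha hme xztj eetc rijks kia exns fvmgi hrege soe orpt toip pnimz
Hunk 3: at line 8 remove [fvmgi,hrege,soe] add [zob] -> 12 lines: unreo zypha hme xztj eetc rijks kia exns zob orpt toip pnimz
Final line 12: pnimz

Answer: pnimz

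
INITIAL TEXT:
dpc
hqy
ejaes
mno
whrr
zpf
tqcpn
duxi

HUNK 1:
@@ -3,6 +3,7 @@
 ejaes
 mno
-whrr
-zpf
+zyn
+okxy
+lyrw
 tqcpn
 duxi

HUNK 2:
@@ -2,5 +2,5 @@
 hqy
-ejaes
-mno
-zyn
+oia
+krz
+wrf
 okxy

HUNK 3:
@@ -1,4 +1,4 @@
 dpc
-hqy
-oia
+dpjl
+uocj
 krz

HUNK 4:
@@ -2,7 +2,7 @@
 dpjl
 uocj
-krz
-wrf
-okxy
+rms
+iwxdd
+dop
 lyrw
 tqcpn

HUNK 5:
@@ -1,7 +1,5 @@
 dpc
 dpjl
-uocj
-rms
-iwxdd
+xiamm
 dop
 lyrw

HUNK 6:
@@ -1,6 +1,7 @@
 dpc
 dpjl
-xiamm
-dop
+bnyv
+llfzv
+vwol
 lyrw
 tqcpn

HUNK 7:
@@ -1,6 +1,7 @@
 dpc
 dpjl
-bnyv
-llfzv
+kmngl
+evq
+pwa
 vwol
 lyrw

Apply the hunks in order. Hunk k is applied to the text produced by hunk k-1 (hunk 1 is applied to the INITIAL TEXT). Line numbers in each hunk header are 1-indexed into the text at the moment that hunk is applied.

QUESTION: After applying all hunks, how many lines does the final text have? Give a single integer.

Hunk 1: at line 3 remove [whrr,zpf] add [zyn,okxy,lyrw] -> 9 lines: dpc hqy ejaes mno zyn okxy lyrw tqcpn duxi
Hunk 2: at line 2 remove [ejaes,mno,zyn] add [oia,krz,wrf] -> 9 lines: dpc hqy oia krz wrf okxy lyrw tqcpn duxi
Hunk 3: at line 1 remove [hqy,oia] add [dpjl,uocj] -> 9 lines: dpc dpjl uocj krz wrf okxy lyrw tqcpn duxi
Hunk 4: at line 2 remove [krz,wrf,okxy] add [rms,iwxdd,dop] -> 9 lines: dpc dpjl uocj rms iwxdd dop lyrw tqcpn duxi
Hunk 5: at line 1 remove [uocj,rms,iwxdd] add [xiamm] -> 7 lines: dpc dpjl xiamm dop lyrw tqcpn duxi
Hunk 6: at line 1 remove [xiamm,dop] add [bnyv,llfzv,vwol] -> 8 lines: dpc dpjl bnyv llfzv vwol lyrw tqcpn duxi
Hunk 7: at line 1 remove [bnyv,llfzv] add [kmngl,evq,pwa] -> 9 lines: dpc dpjl kmngl evq pwa vwol lyrw tqcpn duxi
Final line count: 9

Answer: 9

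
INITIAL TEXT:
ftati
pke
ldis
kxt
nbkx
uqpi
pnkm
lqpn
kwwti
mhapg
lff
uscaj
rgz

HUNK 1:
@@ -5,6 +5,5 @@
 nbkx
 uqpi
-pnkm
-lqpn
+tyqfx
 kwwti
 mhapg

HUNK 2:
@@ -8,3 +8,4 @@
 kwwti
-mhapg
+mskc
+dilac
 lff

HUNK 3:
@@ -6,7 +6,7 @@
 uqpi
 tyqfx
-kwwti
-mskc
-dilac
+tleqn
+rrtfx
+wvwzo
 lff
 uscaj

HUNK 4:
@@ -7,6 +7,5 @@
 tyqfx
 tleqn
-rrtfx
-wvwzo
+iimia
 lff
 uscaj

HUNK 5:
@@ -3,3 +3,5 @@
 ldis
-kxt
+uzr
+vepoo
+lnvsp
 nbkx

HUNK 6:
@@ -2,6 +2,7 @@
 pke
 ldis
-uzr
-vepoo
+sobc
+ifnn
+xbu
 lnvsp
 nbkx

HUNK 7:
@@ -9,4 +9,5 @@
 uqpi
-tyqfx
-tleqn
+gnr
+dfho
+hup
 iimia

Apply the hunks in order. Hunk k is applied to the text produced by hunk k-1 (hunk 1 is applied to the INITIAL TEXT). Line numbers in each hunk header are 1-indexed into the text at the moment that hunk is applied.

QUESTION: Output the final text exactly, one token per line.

Answer: ftati
pke
ldis
sobc
ifnn
xbu
lnvsp
nbkx
uqpi
gnr
dfho
hup
iimia
lff
uscaj
rgz

Derivation:
Hunk 1: at line 5 remove [pnkm,lqpn] add [tyqfx] -> 12 lines: ftati pke ldis kxt nbkx uqpi tyqfx kwwti mhapg lff uscaj rgz
Hunk 2: at line 8 remove [mhapg] add [mskc,dilac] -> 13 lines: ftati pke ldis kxt nbkx uqpi tyqfx kwwti mskc dilac lff uscaj rgz
Hunk 3: at line 6 remove [kwwti,mskc,dilac] add [tleqn,rrtfx,wvwzo] -> 13 lines: ftati pke ldis kxt nbkx uqpi tyqfx tleqn rrtfx wvwzo lff uscaj rgz
Hunk 4: at line 7 remove [rrtfx,wvwzo] add [iimia] -> 12 lines: ftati pke ldis kxt nbkx uqpi tyqfx tleqn iimia lff uscaj rgz
Hunk 5: at line 3 remove [kxt] add [uzr,vepoo,lnvsp] -> 14 lines: ftati pke ldis uzr vepoo lnvsp nbkx uqpi tyqfx tleqn iimia lff uscaj rgz
Hunk 6: at line 2 remove [uzr,vepoo] add [sobc,ifnn,xbu] -> 15 lines: ftati pke ldis sobc ifnn xbu lnvsp nbkx uqpi tyqfx tleqn iimia lff uscaj rgz
Hunk 7: at line 9 remove [tyqfx,tleqn] add [gnr,dfho,hup] -> 16 lines: ftati pke ldis sobc ifnn xbu lnvsp nbkx uqpi gnr dfho hup iimia lff uscaj rgz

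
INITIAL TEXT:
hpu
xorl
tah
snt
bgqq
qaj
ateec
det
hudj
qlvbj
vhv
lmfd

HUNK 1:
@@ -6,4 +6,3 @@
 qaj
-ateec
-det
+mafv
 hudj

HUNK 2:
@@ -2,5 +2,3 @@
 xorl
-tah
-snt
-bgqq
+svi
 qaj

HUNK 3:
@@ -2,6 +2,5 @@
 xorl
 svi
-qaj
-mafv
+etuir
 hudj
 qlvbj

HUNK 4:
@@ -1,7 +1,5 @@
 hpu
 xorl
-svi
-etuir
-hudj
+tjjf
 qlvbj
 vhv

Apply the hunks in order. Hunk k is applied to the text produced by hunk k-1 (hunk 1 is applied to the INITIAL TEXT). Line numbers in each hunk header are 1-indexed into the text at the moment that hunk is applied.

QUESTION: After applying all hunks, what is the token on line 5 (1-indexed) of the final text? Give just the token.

Answer: vhv

Derivation:
Hunk 1: at line 6 remove [ateec,det] add [mafv] -> 11 lines: hpu xorl tah snt bgqq qaj mafv hudj qlvbj vhv lmfd
Hunk 2: at line 2 remove [tah,snt,bgqq] add [svi] -> 9 lines: hpu xorl svi qaj mafv hudj qlvbj vhv lmfd
Hunk 3: at line 2 remove [qaj,mafv] add [etuir] -> 8 lines: hpu xorl svi etuir hudj qlvbj vhv lmfd
Hunk 4: at line 1 remove [svi,etuir,hudj] add [tjjf] -> 6 lines: hpu xorl tjjf qlvbj vhv lmfd
Final line 5: vhv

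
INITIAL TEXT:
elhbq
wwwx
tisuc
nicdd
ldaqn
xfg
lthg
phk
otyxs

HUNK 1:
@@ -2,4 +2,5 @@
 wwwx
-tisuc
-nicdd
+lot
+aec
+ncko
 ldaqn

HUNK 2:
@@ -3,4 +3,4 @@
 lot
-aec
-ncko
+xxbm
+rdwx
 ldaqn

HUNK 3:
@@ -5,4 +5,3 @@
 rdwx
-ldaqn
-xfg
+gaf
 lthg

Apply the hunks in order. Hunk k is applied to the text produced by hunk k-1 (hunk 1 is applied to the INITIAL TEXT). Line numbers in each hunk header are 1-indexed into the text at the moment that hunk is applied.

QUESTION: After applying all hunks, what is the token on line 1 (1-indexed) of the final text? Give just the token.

Answer: elhbq

Derivation:
Hunk 1: at line 2 remove [tisuc,nicdd] add [lot,aec,ncko] -> 10 lines: elhbq wwwx lot aec ncko ldaqn xfg lthg phk otyxs
Hunk 2: at line 3 remove [aec,ncko] add [xxbm,rdwx] -> 10 lines: elhbq wwwx lot xxbm rdwx ldaqn xfg lthg phk otyxs
Hunk 3: at line 5 remove [ldaqn,xfg] add [gaf] -> 9 lines: elhbq wwwx lot xxbm rdwx gaf lthg phk otyxs
Final line 1: elhbq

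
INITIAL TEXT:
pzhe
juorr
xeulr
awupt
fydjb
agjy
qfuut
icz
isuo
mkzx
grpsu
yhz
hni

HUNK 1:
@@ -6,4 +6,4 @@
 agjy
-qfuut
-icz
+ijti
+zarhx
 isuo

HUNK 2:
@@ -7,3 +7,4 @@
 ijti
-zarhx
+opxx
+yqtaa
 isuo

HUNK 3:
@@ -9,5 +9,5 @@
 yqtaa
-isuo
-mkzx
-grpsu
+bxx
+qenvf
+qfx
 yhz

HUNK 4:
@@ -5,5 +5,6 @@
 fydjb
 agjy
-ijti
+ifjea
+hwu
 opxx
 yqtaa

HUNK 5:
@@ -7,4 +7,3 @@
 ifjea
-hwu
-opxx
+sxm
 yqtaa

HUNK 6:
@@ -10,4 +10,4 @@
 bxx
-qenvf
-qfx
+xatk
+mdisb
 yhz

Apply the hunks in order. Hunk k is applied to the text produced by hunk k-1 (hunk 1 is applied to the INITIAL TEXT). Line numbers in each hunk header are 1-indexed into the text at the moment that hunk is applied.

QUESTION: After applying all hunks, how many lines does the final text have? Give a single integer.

Hunk 1: at line 6 remove [qfuut,icz] add [ijti,zarhx] -> 13 lines: pzhe juorr xeulr awupt fydjb agjy ijti zarhx isuo mkzx grpsu yhz hni
Hunk 2: at line 7 remove [zarhx] add [opxx,yqtaa] -> 14 lines: pzhe juorr xeulr awupt fydjb agjy ijti opxx yqtaa isuo mkzx grpsu yhz hni
Hunk 3: at line 9 remove [isuo,mkzx,grpsu] add [bxx,qenvf,qfx] -> 14 lines: pzhe juorr xeulr awupt fydjb agjy ijti opxx yqtaa bxx qenvf qfx yhz hni
Hunk 4: at line 5 remove [ijti] add [ifjea,hwu] -> 15 lines: pzhe juorr xeulr awupt fydjb agjy ifjea hwu opxx yqtaa bxx qenvf qfx yhz hni
Hunk 5: at line 7 remove [hwu,opxx] add [sxm] -> 14 lines: pzhe juorr xeulr awupt fydjb agjy ifjea sxm yqtaa bxx qenvf qfx yhz hni
Hunk 6: at line 10 remove [qenvf,qfx] add [xatk,mdisb] -> 14 lines: pzhe juorr xeulr awupt fydjb agjy ifjea sxm yqtaa bxx xatk mdisb yhz hni
Final line count: 14

Answer: 14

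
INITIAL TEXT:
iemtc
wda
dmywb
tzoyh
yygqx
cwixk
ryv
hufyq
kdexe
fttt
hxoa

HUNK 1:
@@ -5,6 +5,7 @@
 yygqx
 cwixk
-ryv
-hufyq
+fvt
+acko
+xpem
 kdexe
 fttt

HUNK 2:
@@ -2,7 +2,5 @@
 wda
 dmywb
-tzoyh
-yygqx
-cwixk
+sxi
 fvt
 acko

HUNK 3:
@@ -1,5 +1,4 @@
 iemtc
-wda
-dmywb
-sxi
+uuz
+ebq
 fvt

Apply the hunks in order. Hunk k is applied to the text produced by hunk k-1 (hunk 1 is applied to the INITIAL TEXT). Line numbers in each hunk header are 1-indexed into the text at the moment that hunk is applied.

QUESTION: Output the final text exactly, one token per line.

Answer: iemtc
uuz
ebq
fvt
acko
xpem
kdexe
fttt
hxoa

Derivation:
Hunk 1: at line 5 remove [ryv,hufyq] add [fvt,acko,xpem] -> 12 lines: iemtc wda dmywb tzoyh yygqx cwixk fvt acko xpem kdexe fttt hxoa
Hunk 2: at line 2 remove [tzoyh,yygqx,cwixk] add [sxi] -> 10 lines: iemtc wda dmywb sxi fvt acko xpem kdexe fttt hxoa
Hunk 3: at line 1 remove [wda,dmywb,sxi] add [uuz,ebq] -> 9 lines: iemtc uuz ebq fvt acko xpem kdexe fttt hxoa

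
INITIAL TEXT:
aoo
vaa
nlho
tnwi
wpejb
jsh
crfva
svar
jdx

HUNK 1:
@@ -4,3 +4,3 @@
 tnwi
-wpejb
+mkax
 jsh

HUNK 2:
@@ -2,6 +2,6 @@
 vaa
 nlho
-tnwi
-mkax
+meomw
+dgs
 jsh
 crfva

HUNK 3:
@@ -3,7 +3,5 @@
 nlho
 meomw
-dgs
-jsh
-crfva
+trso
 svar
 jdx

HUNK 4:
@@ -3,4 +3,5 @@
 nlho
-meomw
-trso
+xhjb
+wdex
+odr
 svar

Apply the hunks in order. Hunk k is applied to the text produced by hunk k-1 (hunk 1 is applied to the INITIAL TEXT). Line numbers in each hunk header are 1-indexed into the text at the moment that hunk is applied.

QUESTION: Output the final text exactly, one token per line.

Answer: aoo
vaa
nlho
xhjb
wdex
odr
svar
jdx

Derivation:
Hunk 1: at line 4 remove [wpejb] add [mkax] -> 9 lines: aoo vaa nlho tnwi mkax jsh crfva svar jdx
Hunk 2: at line 2 remove [tnwi,mkax] add [meomw,dgs] -> 9 lines: aoo vaa nlho meomw dgs jsh crfva svar jdx
Hunk 3: at line 3 remove [dgs,jsh,crfva] add [trso] -> 7 lines: aoo vaa nlho meomw trso svar jdx
Hunk 4: at line 3 remove [meomw,trso] add [xhjb,wdex,odr] -> 8 lines: aoo vaa nlho xhjb wdex odr svar jdx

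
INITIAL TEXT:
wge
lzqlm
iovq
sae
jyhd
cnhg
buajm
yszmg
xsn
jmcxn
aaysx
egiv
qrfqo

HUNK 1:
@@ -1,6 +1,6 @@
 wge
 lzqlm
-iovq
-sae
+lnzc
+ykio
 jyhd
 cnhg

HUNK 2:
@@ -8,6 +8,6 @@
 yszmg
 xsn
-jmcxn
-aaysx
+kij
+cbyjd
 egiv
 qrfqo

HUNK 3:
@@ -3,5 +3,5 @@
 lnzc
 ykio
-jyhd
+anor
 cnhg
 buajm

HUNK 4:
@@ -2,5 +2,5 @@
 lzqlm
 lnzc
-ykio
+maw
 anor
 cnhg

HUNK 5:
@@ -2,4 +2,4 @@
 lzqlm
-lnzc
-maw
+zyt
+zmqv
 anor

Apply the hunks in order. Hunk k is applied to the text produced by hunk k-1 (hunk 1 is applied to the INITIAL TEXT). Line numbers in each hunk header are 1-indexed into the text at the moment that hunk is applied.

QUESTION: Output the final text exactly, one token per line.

Answer: wge
lzqlm
zyt
zmqv
anor
cnhg
buajm
yszmg
xsn
kij
cbyjd
egiv
qrfqo

Derivation:
Hunk 1: at line 1 remove [iovq,sae] add [lnzc,ykio] -> 13 lines: wge lzqlm lnzc ykio jyhd cnhg buajm yszmg xsn jmcxn aaysx egiv qrfqo
Hunk 2: at line 8 remove [jmcxn,aaysx] add [kij,cbyjd] -> 13 lines: wge lzqlm lnzc ykio jyhd cnhg buajm yszmg xsn kij cbyjd egiv qrfqo
Hunk 3: at line 3 remove [jyhd] add [anor] -> 13 lines: wge lzqlm lnzc ykio anor cnhg buajm yszmg xsn kij cbyjd egiv qrfqo
Hunk 4: at line 2 remove [ykio] add [maw] -> 13 lines: wge lzqlm lnzc maw anor cnhg buajm yszmg xsn kij cbyjd egiv qrfqo
Hunk 5: at line 2 remove [lnzc,maw] add [zyt,zmqv] -> 13 lines: wge lzqlm zyt zmqv anor cnhg buajm yszmg xsn kij cbyjd egiv qrfqo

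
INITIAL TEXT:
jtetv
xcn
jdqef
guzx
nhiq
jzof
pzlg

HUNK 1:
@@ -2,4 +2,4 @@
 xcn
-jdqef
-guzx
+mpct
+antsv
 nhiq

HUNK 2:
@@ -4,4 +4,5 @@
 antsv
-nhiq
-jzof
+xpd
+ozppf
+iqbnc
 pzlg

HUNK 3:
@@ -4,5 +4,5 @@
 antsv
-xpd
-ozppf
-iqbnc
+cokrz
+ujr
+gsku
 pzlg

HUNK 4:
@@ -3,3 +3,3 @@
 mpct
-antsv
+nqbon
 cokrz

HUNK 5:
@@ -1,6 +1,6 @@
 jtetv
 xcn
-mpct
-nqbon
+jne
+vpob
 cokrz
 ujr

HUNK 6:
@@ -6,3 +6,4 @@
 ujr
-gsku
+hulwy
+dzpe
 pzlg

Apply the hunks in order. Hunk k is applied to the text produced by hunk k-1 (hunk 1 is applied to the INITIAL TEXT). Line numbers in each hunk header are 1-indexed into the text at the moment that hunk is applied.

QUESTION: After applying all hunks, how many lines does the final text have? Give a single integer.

Hunk 1: at line 2 remove [jdqef,guzx] add [mpct,antsv] -> 7 lines: jtetv xcn mpct antsv nhiq jzof pzlg
Hunk 2: at line 4 remove [nhiq,jzof] add [xpd,ozppf,iqbnc] -> 8 lines: jtetv xcn mpct antsv xpd ozppf iqbnc pzlg
Hunk 3: at line 4 remove [xpd,ozppf,iqbnc] add [cokrz,ujr,gsku] -> 8 lines: jtetv xcn mpct antsv cokrz ujr gsku pzlg
Hunk 4: at line 3 remove [antsv] add [nqbon] -> 8 lines: jtetv xcn mpct nqbon cokrz ujr gsku pzlg
Hunk 5: at line 1 remove [mpct,nqbon] add [jne,vpob] -> 8 lines: jtetv xcn jne vpob cokrz ujr gsku pzlg
Hunk 6: at line 6 remove [gsku] add [hulwy,dzpe] -> 9 lines: jtetv xcn jne vpob cokrz ujr hulwy dzpe pzlg
Final line count: 9

Answer: 9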